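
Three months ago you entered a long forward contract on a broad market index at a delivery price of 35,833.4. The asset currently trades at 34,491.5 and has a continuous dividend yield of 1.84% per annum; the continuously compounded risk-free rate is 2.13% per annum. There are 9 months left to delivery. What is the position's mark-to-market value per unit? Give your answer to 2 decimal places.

-1246.72

Current fair forward for the remaining 9 months: F = S·e^((r − q)·T), (r − q) = 0.0213 − 0.0184 = 0.0029
F = 34491.5 · e^(0.0029 × 9/12) = 34491.5 × 1.00217737 = 34566.6008
Value of long forward = (F − K)·e^(−rT) = (34566.6008 − 35833.4) · e^(−0.0213·9/12)
= -1266.7992 × 0.98415192 = -1246.72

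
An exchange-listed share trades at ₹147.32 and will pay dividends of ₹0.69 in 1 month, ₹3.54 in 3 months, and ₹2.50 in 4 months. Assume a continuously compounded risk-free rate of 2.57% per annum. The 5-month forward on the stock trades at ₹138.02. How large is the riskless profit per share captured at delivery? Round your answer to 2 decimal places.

₹4.13 per share

PV(dividends) I = 0.69·e^(−0.0257·1/12) + 3.54·e^(−0.0257·3/12) + 2.50·e^(−0.0257·4/12) = 6.6845
Fair forward F* = (S − I)·e^(rT) = (147.32 − 6.6845)·e^0.010708 = 140.6355 × 1.010766 = 142.1496
Market ₹138.02 < fair 142.1496: forward underpriced → reverse cash-and-carry (short the stock, invest proceeds at r, pay the dividends, go long the forward).
Profit at T = |F_mkt − F*| = |138.02 − 142.1496| = ₹4.13 per share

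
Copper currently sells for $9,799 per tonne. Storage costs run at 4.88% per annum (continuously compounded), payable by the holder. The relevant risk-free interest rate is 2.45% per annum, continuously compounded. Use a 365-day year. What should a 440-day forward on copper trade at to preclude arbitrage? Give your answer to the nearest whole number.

Net carry = r + u − y = 0.0245 + 0.0488 − 0.0000 = 0.0733
F = S·e^((r+u−y)T) = 9799 · e^(0.0733 × 440/365) = 9799 · e^0.088362
= 9799 × 1.092383 = $10,704 per tonne

$10,704 per tonne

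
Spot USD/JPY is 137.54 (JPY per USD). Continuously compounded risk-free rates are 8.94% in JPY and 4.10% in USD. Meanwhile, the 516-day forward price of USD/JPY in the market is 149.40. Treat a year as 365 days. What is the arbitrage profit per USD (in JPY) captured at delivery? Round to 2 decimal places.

2.12 per USD (in JPY)

Fair forward: F* = S·e^(carry·T), with carry = (r_JPY − r_USD) = 0.0894 − 0.0410 = 0.0484
F* = 137.54 · e^(0.0484 × 516/365) = 137.54 · e^0.068423 = 137.54 × 1.070818 = 147.2803
Market 149.40 > fair 147.2803: forward overpriced → cash-and-carry (buy spot, short the forward).
At maturity, profit = |F_mkt − F*| = |149.40 − 147.2803| = 2.12 per USD (in JPY)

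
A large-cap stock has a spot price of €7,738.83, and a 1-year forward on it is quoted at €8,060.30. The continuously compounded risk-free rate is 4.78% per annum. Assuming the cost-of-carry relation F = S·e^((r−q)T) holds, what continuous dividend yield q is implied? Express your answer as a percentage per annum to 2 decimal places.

From F = S·e^((r−q)T): (r − q) = ln(F/S)/T
ln(8060.30/7738.83) = ln(1.041540) = 0.040700
(r − q) = 0.040700 / (1) = 0.040700
q = r − ln(F/S)/T = 0.0478 − 0.040700 = 0.007100
q = 0.71%

0.71%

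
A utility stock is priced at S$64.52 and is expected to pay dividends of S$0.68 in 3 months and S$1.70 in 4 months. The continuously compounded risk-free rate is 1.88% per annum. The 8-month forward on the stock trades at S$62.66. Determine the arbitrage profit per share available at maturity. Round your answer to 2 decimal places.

PV(dividends) I = 0.68·e^(−0.0188·3/12) + 1.70·e^(−0.0188·4/12) = 2.3662
Fair forward F* = (S − I)·e^(rT) = (64.52 − 2.3662)·e^0.012533 = 62.1538 × 1.012612 = 62.9377
Market S$62.66 < fair 62.9377: forward underpriced → reverse cash-and-carry (short the stock, invest proceeds at r, pay the dividends, go long the forward).
Profit at T = |F_mkt − F*| = |62.66 − 62.9377| = S$0.28 per share

S$0.28 per share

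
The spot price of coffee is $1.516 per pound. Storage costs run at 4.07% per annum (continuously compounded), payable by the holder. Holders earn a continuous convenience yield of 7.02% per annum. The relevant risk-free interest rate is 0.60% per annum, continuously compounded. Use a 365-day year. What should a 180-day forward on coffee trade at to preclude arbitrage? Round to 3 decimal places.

$1.499 per pound

Net carry = r + u − y = 0.0060 + 0.0407 − 0.0702 = -0.0235
F = S·e^((r+u−y)T) = 1.516 · e^(-0.0235 × 180/365) = 1.516 · e^-0.011589
= 1.516 × 0.988478 = $1.499 per pound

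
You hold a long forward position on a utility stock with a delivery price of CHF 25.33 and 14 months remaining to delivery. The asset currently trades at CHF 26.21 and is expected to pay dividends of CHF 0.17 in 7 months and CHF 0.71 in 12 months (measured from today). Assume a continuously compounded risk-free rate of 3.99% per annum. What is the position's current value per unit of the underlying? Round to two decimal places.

PV(remaining dividends) I = 0.17·e^(−0.0399·7/12) + 0.71·e^(−0.0399·12/12) = 0.8483
Current forward F = (S − I)·e^(rT) = (26.21 − 0.8483)·e^(0.0399·14/12) = 25.3617 × 1.047650 = 26.5702
Value (long) = (F − K)·e^(−rT) = (26.5702 − 25.33) × 0.954517 = 1.1838
Value = CHF 1.18

CHF 1.18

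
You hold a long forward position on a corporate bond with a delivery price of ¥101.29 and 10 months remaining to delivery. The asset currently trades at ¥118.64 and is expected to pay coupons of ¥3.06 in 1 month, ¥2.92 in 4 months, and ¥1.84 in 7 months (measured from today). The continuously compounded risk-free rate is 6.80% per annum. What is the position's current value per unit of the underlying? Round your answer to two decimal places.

¥15.26

PV(remaining coupons) I = 3.06·e^(−0.0680·1/12) + 2.92·e^(−0.0680·4/12) + 1.84·e^(−0.0680·7/12) = 7.6657
Current forward F = (S − I)·e^(rT) = (118.64 − 7.6657)·e^(0.0680·10/12) = 110.9743 × 1.058303 = 117.4444
Value (long) = (F − K)·e^(−rT) = (117.4444 − 101.29) × 0.944909 = 15.2644
Value = ¥15.26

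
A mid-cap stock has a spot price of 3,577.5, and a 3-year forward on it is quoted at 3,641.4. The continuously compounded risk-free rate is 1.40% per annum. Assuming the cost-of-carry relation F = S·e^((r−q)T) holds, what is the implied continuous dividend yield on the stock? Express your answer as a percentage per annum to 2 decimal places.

From F = S·e^((r−q)T): (r − q) = ln(F/S)/T
ln(3641.4/3577.5) = ln(1.017862) = 0.017704
(r − q) = 0.017704 / (3) = 0.005901
q = r − ln(F/S)/T = 0.0140 − 0.005901 = 0.008099
q = 0.81%

0.81%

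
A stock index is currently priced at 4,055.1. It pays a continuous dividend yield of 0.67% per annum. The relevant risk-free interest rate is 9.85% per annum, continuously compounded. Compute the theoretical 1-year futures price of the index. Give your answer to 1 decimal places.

4,445.0

F = S·e^((r − q)T) = 4055.1 · e^((0.0985 − 0.0067) × 1)
= 4055.1 · e^0.091800 = 4055.1 × 1.096146
F = 4,445.0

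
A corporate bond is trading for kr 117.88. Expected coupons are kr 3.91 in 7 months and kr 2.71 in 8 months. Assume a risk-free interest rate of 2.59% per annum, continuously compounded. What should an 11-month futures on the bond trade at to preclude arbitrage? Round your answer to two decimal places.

PV(coupons) I = 3.91·e^(−0.0259·7/12) + 2.71·e^(−0.0259·8/12)
I = 3.8514 + 2.6636 = 6.5150
F = (S − I)·e^(rT) = (117.88 − 6.5150) · e^(0.0259·11/12)
= 111.3650 · e^0.023742 = 111.3650 × 1.024026 = kr 114.04

kr 114.04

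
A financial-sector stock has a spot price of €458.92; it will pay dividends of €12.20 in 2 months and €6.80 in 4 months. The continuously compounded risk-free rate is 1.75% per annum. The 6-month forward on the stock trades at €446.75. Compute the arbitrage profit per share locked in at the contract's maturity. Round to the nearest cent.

PV(dividends) I = 12.20·e^(−0.0175·2/12) + 6.80·e^(−0.0175·4/12) = 18.9249
Fair forward F* = (S − I)·e^(rT) = (458.92 − 18.9249)·e^0.008750 = 439.9951 × 1.008788 = 443.8618
Market €446.75 > fair 443.8618: forward overpriced → cash-and-carry (borrow at r, buy the stock and collect the dividends, short the forward).
Profit at T = |F_mkt − F*| = |446.75 − 443.8618| = €2.89 per share

€2.89 per share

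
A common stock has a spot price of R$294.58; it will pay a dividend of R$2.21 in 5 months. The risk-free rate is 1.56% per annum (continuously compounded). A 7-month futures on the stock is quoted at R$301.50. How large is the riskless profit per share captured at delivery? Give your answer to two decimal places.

PV(dividends) I = 2.21·e^(−0.0156·5/12) = 2.1957
Fair futures F* = (S − I)·e^(rT) = (294.58 − 2.1957)·e^0.009100 = 292.3843 × 1.009142 = 295.0573
Market R$301.50 > fair 295.0573: forward overpriced → cash-and-carry (borrow at r, buy the stock and collect the dividends, short the forward).
Profit at T = |F_mkt − F*| = |301.50 − 295.0573| = R$6.44 per share

R$6.44 per share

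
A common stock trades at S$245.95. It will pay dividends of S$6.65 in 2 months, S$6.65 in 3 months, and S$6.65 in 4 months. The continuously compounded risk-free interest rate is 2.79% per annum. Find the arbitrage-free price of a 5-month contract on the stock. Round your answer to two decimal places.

S$228.78

PV(dividends) I = 6.65·e^(−0.0279·2/12) + 6.65·e^(−0.0279·3/12) + 6.65·e^(−0.0279·4/12)
I = 6.6191 + 6.6038 + 6.5884 = 19.8113
F = (S − I)·e^(rT) = (245.95 − 19.8113) · e^(0.0279·5/12)
= 226.1387 · e^0.011625 = 226.1387 × 1.011693 = S$228.78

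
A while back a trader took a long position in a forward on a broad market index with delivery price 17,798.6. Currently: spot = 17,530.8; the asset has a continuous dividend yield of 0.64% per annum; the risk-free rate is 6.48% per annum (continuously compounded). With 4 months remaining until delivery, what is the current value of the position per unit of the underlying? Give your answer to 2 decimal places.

Current fair forward for the remaining 4 months: F = S·e^((r − q)·T), (r − q) = 0.0648 − 0.0064 = 0.0584
F = 17530.8 · e^(0.0584 × 4/12) = 17530.8 × 1.01965738 = 17875.4096
Value of long forward = (F − K)·e^(−rT) = (17875.4096 − 17798.6) · e^(−0.0648·4/12)
= 76.8096 × 0.97863161 = 75.17

75.17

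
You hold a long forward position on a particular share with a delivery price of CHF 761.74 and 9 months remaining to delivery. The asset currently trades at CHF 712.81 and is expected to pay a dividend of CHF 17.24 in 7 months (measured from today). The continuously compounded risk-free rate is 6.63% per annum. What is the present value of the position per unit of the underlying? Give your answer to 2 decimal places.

-CHF 28.56

PV(remaining dividends) I = 17.24·e^(−0.0663·7/12) = 16.5860
Current forward F = (S − I)·e^(rT) = (712.81 − 16.5860)·e^(0.0663·9/12) = 696.2240 × 1.050982 = 731.7189
Value (long) = (F − K)·e^(−rT) = (731.7189 − 761.74) × 0.951491 = -28.5648
Value = -CHF 28.56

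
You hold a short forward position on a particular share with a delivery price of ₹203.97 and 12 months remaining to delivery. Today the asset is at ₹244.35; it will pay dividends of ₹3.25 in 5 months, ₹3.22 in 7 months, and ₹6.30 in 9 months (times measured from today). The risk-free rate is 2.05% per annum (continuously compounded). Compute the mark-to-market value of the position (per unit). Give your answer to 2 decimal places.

PV(remaining dividends) I = 3.25·e^(−0.0205·5/12) + 3.22·e^(−0.0205·7/12) + 6.30·e^(−0.0205·9/12) = 12.6080
Current forward F = (S − I)·e^(rT) = (244.35 − 12.6080)·e^(0.0205·12/12) = 231.7420 × 1.020712 = 236.5418
Value (long) = (F − K)·e^(−rT) = (236.5418 − 203.97) × 0.979709 = 31.9109
Short position value = −(long value) = -₹31.91

-₹31.91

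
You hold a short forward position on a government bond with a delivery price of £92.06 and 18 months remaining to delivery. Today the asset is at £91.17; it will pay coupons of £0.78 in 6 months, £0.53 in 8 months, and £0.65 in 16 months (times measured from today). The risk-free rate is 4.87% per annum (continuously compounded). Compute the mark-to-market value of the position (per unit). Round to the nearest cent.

-£3.71

PV(remaining coupons) I = 0.78·e^(−0.0487·6/12) + 0.53·e^(−0.0487·8/12) + 0.65·e^(−0.0487·16/12) = 1.8834
Current forward F = (S − I)·e^(rT) = (91.17 − 1.8834)·e^(0.0487·18/12) = 89.2866 × 1.075784 = 96.0531
Value (long) = (F − K)·e^(−rT) = (96.0531 − 92.06) × 0.929554 = 3.7118
Short position value = −(long value) = -£3.71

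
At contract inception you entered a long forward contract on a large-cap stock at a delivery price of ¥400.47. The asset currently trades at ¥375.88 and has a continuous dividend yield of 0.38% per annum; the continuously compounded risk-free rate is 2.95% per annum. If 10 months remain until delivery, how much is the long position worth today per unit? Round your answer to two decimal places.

-¥16.05

Current fair forward for the remaining 10 months: F = S·e^((r − q)·T), (r − q) = 0.0295 − 0.0038 = 0.0257
F = 375.88 · e^(0.0257 × 10/12) = 375.88 × 1.021648 = 384.0171
Value of long forward = (F − K)·e^(−rT) = (384.0171 − 400.47) · e^(−0.0295·10/12)
= -16.4529 × 0.975716 = -16.05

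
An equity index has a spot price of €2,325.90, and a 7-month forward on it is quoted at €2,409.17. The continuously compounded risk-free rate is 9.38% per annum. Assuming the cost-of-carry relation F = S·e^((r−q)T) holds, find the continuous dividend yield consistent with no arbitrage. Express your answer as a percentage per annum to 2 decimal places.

3.35%

From F = S·e^((r−q)T): (r − q) = ln(F/S)/T
ln(2409.17/2325.90) = ln(1.035801) = 0.035175
(r − q) = 0.035175 / (7/12) = 0.060300
q = r − ln(F/S)/T = 0.0938 − 0.060300 = 0.033500
q = 3.35%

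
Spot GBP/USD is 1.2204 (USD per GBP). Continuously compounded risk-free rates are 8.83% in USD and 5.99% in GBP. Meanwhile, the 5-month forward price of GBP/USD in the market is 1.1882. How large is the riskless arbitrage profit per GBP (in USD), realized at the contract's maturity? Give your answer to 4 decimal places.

0.0467 per GBP (in USD)

Fair forward: F* = S·e^(carry·T), with carry = (r_USD − r_GBP) = 0.0883 − 0.0599 = 0.0284
F* = 1.2204 · e^(0.0284 × 5/12) = 1.2204 · e^0.011833 = 1.2204 × 1.011903 = 1.2349
Market 1.1882 < fair 1.2349: forward underpriced → reverse cash-and-carry (short spot, go long the forward).
At maturity, profit = |F_mkt − F*| = |1.1882 − 1.2349| = 0.0467 per GBP (in USD)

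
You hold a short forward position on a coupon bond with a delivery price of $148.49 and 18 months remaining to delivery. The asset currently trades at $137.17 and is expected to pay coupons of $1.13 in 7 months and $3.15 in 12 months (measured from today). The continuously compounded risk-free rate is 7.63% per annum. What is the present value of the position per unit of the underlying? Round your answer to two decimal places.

-$0.74

PV(remaining coupons) I = 1.13·e^(−0.0763·7/12) + 3.15·e^(−0.0763·12/12) = 3.9994
Current forward F = (S − I)·e^(rT) = (137.17 − 3.9994)·e^(0.0763·18/12) = 133.1706 × 1.121257 = 149.3185
Value (long) = (F − K)·e^(−rT) = (149.3185 − 148.49) × 0.891857 = 0.7389
Short position value = −(long value) = -$0.74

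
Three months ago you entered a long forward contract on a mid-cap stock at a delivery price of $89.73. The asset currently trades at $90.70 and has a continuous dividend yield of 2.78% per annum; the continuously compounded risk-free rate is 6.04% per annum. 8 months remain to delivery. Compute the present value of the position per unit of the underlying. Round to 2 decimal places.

$2.85

Current fair forward for the remaining 8 months: F = S·e^((r − q)·T), (r − q) = 0.0604 − 0.0278 = 0.0326
F = 90.70 · e^(0.0326 × 8/12) = 90.70 × 1.021971 = 92.6928
Value of long forward = (F − K)·e^(−rT) = (92.6928 − 89.73) · e^(−0.0604·8/12)
= 2.9628 × 0.960533 = 2.85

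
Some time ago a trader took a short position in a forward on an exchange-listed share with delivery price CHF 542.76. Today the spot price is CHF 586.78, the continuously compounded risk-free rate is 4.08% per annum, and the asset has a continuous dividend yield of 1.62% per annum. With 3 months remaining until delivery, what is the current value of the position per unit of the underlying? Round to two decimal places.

Current fair forward for the remaining 3 months: F = S·e^((r − q)·T), (r − q) = 0.0408 − 0.0162 = 0.0246
F = 586.78 · e^(0.0246 × 3/12) = 586.78 × 1.006169 = 590.3998
Value of long forward = (F − K)·e^(−rT) = (590.3998 − 542.76) · e^(−0.0408·3/12)
= 47.6398 × 0.989852 = 47.16
Short position value = −(long value) = -CHF 47.16

-CHF 47.16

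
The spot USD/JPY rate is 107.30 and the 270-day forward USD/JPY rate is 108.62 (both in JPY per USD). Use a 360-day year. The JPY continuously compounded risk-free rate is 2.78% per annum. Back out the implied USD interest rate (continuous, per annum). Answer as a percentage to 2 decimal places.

1.15%

F = S·e^((r_JPY − r_USD)T) ⇒ r_USD = r_JPY − ln(F/S)/T
ln(108.62/107.30) = 0.012227; /(270/360) = 0.016303
r_USD = 0.0278 − 0.016303 = 0.011497
r_USD = 1.15%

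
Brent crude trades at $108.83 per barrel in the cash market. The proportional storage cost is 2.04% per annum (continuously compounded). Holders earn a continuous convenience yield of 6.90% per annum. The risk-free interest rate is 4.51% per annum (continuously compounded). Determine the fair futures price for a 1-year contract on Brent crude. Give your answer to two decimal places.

$108.45 per barrel

Net carry = r + u − y = 0.0451 + 0.0204 − 0.0690 = -0.0035
F = S·e^((r+u−y)T) = 108.83 · e^(-0.0035 × 1) = 108.83 · e^-0.003500
= 108.83 × 0.996506 = $108.45 per barrel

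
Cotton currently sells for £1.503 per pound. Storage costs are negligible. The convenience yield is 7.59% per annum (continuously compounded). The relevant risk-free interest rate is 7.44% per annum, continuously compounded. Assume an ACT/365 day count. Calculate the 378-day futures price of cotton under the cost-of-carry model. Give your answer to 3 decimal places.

£1.501 per pound

Net carry = r + u − y = 0.0744 + 0.0000 − 0.0759 = -0.0015
F = S·e^((r+u−y)T) = 1.503 · e^(-0.0015 × 378/365) = 1.503 · e^-0.001553
= 1.503 × 0.998448 = £1.501 per pound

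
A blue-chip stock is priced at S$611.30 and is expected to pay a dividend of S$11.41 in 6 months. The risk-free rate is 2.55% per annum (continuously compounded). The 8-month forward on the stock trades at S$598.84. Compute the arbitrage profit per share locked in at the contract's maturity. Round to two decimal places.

PV(dividends) I = 11.41·e^(−0.0255·6/12) = 11.2654
Fair forward F* = (S − I)·e^(rT) = (611.30 − 11.2654)·e^0.017000 = 600.0346 × 1.017145 = 610.3222
Market S$598.84 < fair 610.3222: forward underpriced → reverse cash-and-carry (short the stock, invest proceeds at r, pay the dividends, go long the forward).
Profit at T = |F_mkt − F*| = |598.84 − 610.3222| = S$11.48 per share

S$11.48 per share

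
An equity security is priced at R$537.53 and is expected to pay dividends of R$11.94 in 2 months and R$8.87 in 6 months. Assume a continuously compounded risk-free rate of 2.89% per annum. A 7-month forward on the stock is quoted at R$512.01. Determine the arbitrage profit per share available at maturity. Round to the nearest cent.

PV(dividends) I = 11.94·e^(−0.0289·2/12) + 8.87·e^(−0.0289·6/12) = 20.6254
Fair forward F* = (S − I)·e^(rT) = (537.53 − 20.6254)·e^0.016858 = 516.9046 × 1.017001 = 525.6925
Market R$512.01 < fair 525.6925: forward underpriced → reverse cash-and-carry (short the stock, invest proceeds at r, pay the dividends, go long the forward).
Profit at T = |F_mkt − F*| = |512.01 − 525.6925| = R$13.68 per share

R$13.68 per share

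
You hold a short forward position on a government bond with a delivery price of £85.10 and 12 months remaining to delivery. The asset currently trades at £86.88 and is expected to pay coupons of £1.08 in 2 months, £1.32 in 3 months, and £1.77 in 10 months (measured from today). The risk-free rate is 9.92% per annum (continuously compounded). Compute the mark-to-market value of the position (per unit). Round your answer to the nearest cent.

PV(remaining coupons) I = 1.08·e^(−0.0992·2/12) + 1.32·e^(−0.0992·3/12) + 1.77·e^(−0.0992·10/12) = 3.9795
Current forward F = (S − I)·e^(rT) = (86.88 − 3.9795)·e^(0.0992·12/12) = 82.9005 × 1.104287 = 91.5459
Value (long) = (F − K)·e^(−rT) = (91.5459 − 85.10) × 0.905562 = 5.8372
Short position value = −(long value) = -£5.84

-£5.84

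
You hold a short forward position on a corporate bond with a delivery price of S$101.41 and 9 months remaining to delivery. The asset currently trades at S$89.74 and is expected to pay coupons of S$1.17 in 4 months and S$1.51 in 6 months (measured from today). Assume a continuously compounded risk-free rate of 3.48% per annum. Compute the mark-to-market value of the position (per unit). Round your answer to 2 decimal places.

S$11.70

PV(remaining coupons) I = 1.17·e^(−0.0348·4/12) + 1.51·e^(−0.0348·6/12) = 2.6405
Current forward F = (S − I)·e^(rT) = (89.74 − 2.6405)·e^(0.0348·9/12) = 87.0995 × 1.026444 = 89.4028
Value (long) = (F − K)·e^(−rT) = (89.4028 − 101.41) × 0.974238 = -11.6979
Short position value = −(long value) = S$11.70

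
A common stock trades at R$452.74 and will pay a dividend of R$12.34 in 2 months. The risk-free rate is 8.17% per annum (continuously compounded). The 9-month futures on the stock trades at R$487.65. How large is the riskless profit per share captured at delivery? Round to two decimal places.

PV(dividends) I = 12.34·e^(−0.0817·2/12) = 12.1731
Fair futures F* = (S − I)·e^(rT) = (452.74 − 12.1731)·e^0.061275 = 440.5669 × 1.063191 = 468.4068
Market R$487.65 > fair 468.4068: forward overpriced → cash-and-carry (borrow at r, buy the stock and collect the dividends, short the forward).
Profit at T = |F_mkt − F*| = |487.65 − 468.4068| = R$19.24 per share

R$19.24 per share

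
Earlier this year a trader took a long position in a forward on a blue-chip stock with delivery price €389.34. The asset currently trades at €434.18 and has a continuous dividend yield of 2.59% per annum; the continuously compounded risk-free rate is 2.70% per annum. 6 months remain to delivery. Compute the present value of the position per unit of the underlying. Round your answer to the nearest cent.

Current fair forward for the remaining 6 months: F = S·e^((r − q)·T), (r − q) = 0.0270 − 0.0259 = 0.0011
F = 434.18 · e^(0.0011 × 6/12) = 434.18 × 1.000550 = 434.4188
Value of long forward = (F − K)·e^(−rT) = (434.4188 − 389.34) · e^(−0.0270·6/12)
= 45.0788 × 0.986591 = 44.47

€44.47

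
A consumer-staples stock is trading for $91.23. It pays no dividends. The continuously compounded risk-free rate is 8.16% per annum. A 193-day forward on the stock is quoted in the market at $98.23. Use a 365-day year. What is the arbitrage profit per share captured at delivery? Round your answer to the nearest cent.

$2.98 per share

Fair forward: F* = S·e^(carry·T), with carry = r = 0.0816
F* = 91.23 · e^(0.0816 × 193/365) = 91.23 · e^0.043147 = 91.23 × 1.044091 = $95.2524
Market $98.23 > fair $95.2524: forward overpriced → cash-and-carry (buy spot, short the forward).
At maturity, profit = |F_mkt − F*| = |98.23 − 95.2524| = $2.98 per share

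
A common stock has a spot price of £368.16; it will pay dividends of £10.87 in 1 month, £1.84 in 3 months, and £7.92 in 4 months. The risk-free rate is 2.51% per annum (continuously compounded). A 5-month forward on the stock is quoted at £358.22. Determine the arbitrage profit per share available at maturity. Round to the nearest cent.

PV(dividends) I = 10.87·e^(−0.0251·1/12) + 1.84·e^(−0.0251·3/12) + 7.92·e^(−0.0251·4/12) = 20.5298
Fair forward F* = (S − I)·e^(rT) = (368.16 − 20.5298)·e^0.010458 = 347.6302 × 1.010513 = 351.2848
Market £358.22 > fair 351.2848: forward overpriced → cash-and-carry (borrow at r, buy the stock and collect the dividends, short the forward).
Profit at T = |F_mkt − F*| = |358.22 − 351.2848| = £6.94 per share

£6.94 per share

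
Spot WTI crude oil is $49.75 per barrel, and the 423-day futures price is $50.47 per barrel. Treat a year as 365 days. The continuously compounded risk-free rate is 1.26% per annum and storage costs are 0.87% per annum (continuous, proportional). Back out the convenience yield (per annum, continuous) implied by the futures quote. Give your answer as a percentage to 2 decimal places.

F = S·e^((r+u−y)T) ⇒ (r+u−y) = ln(F/S)/T
ln(50.47/49.75) = 0.014369; /T ⇒ 0.012399
y = r + u − ln(F/S)/T = 0.0126 + 0.0087 − 0.012399 = 0.008901
y = 0.89%

0.89%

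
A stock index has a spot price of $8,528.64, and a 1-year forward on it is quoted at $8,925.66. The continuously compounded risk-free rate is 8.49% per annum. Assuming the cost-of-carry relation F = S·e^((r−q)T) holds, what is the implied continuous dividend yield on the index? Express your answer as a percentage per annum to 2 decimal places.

3.94%

From F = S·e^((r−q)T): (r − q) = ln(F/S)/T
ln(8925.66/8528.64) = ln(1.046551) = 0.045500
(r − q) = 0.045500 / (1) = 0.045500
q = r − ln(F/S)/T = 0.0849 − 0.045500 = 0.039400
q = 3.94%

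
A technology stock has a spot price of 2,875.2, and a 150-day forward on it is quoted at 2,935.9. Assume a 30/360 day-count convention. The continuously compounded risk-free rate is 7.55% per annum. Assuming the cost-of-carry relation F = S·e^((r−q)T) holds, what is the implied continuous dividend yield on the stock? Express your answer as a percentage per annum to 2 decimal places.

From F = S·e^((r−q)T): (r − q) = ln(F/S)/T
ln(2935.9/2875.2) = ln(1.021112) = 0.020892
(r − q) = 0.020892 / (150/360) = 0.050141
q = r − ln(F/S)/T = 0.0755 − 0.050141 = 0.025359
q = 2.54%

2.54%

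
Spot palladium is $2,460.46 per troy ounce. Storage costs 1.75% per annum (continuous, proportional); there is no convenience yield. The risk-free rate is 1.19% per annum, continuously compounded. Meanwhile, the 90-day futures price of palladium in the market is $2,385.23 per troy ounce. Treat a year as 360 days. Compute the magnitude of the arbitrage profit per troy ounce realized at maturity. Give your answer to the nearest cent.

$93.38 per troy ounce

Fair futures: F* = S·e^(carry·T), with carry = (r + u) = 0.0119 + 0.0175 = 0.0294
F* = 2460.46 · e^(0.0294 × 90/360) = 2460.46 · e^0.00735000 = 2460.46 × 1.00737708 = $2478.6110
Market $2385.23 < fair $2478.6110: forward underpriced → reverse cash-and-carry (short spot, go long the forward).
At maturity, profit = |F_mkt − F*| = |2385.23 − 2478.6110| = $93.38 per troy ounce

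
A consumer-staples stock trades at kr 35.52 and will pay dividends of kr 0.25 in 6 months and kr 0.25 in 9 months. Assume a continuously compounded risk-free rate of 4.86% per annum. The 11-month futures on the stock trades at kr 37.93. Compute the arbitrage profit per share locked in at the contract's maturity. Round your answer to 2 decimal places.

PV(dividends) I = 0.25·e^(−0.0486·6/12) + 0.25·e^(−0.0486·9/12) = 0.4850
Fair futures F* = (S − I)·e^(rT) = (35.52 − 0.4850)·e^0.044550 = 35.0350 × 1.045557 = 36.6311
Market kr 37.93 > fair 36.6311: forward overpriced → cash-and-carry (borrow at r, buy the stock and collect the dividends, short the forward).
Profit at T = |F_mkt − F*| = |37.93 − 36.6311| = kr 1.30 per share

kr 1.30 per share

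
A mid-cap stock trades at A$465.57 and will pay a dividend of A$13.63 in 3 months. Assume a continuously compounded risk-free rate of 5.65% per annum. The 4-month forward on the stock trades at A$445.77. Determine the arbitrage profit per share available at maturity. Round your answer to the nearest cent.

PV(dividends) I = 13.63·e^(−0.0565·3/12) = 13.4388
Fair forward F* = (S − I)·e^(rT) = (465.57 − 13.4388)·e^0.018833 = 452.1312 × 1.019011 = 460.7267
Market A$445.77 < fair 460.7267: forward underpriced → reverse cash-and-carry (short the stock, invest proceeds at r, pay the dividends, go long the forward).
Profit at T = |F_mkt − F*| = |445.77 − 460.7267| = A$14.96 per share

A$14.96 per share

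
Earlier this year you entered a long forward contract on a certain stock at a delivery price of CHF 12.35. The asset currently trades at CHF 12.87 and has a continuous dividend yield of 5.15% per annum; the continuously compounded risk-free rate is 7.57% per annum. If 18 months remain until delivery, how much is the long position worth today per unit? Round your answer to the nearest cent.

CHF 0.89

Current fair forward for the remaining 18 months: F = S·e^((r − q)·T), (r − q) = 0.0757 − 0.0515 = 0.0242
F = 12.87 · e^(0.0242 × 18/12) = 12.87 × 1.036967 = 13.3458
Value of long forward = (F − K)·e^(−rT) = (13.3458 − 12.35) · e^(−0.0757·18/12)
= 0.9958 × 0.892660 = 0.89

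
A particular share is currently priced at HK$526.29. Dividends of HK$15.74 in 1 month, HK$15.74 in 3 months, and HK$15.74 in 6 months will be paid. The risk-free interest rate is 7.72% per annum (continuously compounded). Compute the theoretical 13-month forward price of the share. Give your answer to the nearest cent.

PV(dividends) I = 15.74·e^(−0.0772·1/12) + 15.74·e^(−0.0772·3/12) + 15.74·e^(−0.0772·6/12)
I = 15.6391 + 15.4391 + 15.1440 = 46.2222
F = (S − I)·e^(rT) = (526.29 − 46.2222) · e^(0.0772·13/12)
= 480.0678 · e^0.083633 = 480.0678 × 1.087230 = HK$521.94

HK$521.94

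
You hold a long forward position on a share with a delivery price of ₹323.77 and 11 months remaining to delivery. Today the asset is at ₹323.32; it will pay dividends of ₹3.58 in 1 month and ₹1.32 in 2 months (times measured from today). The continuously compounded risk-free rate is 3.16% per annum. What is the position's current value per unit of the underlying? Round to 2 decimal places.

₹3.91

PV(remaining dividends) I = 3.58·e^(−0.0316·1/12) + 1.32·e^(−0.0316·2/12) = 4.8837
Current forward F = (S − I)·e^(rT) = (323.32 − 4.8837)·e^(0.0316·11/12) = 318.4363 × 1.029390 = 327.7951
Value (long) = (F − K)·e^(−rT) = (327.7951 − 323.77) × 0.971449 = 3.9102
Value = ₹3.91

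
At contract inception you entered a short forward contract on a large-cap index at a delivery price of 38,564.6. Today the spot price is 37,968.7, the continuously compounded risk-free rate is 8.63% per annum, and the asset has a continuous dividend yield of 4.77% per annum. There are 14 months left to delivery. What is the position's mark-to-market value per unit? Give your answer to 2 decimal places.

Current fair forward for the remaining 14 months: F = S·e^((r − q)·T), (r − q) = 0.0863 − 0.0477 = 0.0386
F = 37968.7 · e^(0.0386 × 14/12) = 37968.7 × 1.04606273 = 39717.6420
Value of long forward = (F − K)·e^(−rT) = (39717.6420 − 38564.6) · e^(−0.0863·14/12)
= 1153.0420 × 0.90421932 = 1042.60
Short position value = −(long value) = -1042.60

-1042.60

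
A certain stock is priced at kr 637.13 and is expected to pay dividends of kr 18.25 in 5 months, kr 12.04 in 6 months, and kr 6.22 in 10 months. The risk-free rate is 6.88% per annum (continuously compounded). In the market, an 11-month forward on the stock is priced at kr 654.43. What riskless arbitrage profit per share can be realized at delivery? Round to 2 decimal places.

PV(dividends) I = 18.25·e^(−0.0688·5/12) + 12.04·e^(−0.0688·6/12) + 6.22·e^(−0.0688·10/12) = 35.2405
Fair forward F* = (S − I)·e^(rT) = (637.13 − 35.2405)·e^0.063067 = 601.8895 × 1.065098 = 641.0713
Market kr 654.43 > fair 641.0713: forward overpriced → cash-and-carry (borrow at r, buy the stock and collect the dividends, short the forward).
Profit at T = |F_mkt − F*| = |654.43 − 641.0713| = kr 13.36 per share

kr 13.36 per share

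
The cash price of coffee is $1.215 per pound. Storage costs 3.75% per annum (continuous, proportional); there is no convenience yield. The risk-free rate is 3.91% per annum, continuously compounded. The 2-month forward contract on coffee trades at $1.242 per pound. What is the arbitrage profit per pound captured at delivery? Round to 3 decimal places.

$0.011 per pound

Fair forward: F* = S·e^(carry·T), with carry = (r + u) = 0.0391 + 0.0375 = 0.0766
F* = 1.215 · e^(0.0766 × 2/12) = 1.215 · e^0.012767 = 1.215 × 1.012849 = $1.2306
Market $1.242 > fair $1.2306: forward overpriced → cash-and-carry (buy spot, short the forward).
At maturity, profit = |F_mkt − F*| = |1.242 − 1.2306| = $0.011 per pound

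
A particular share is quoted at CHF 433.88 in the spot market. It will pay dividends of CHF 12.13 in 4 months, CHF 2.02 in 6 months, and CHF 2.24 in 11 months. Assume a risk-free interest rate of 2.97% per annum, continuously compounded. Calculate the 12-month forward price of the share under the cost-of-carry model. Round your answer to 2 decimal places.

CHF 430.29

PV(dividends) I = 12.13·e^(−0.0297·4/12) + 2.02·e^(−0.0297·6/12) + 2.24·e^(−0.0297·11/12)
I = 12.0105 + 1.9902 + 2.1798 = 16.1805
F = (S − I)·e^(rT) = (433.88 − 16.1805) · e^(0.0297·12/12)
= 417.6995 · e^0.029700 = 417.6995 × 1.030145 = CHF 430.29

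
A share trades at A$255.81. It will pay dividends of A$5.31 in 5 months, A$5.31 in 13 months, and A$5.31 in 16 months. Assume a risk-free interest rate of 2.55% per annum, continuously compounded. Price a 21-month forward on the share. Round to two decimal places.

PV(dividends) I = 5.31·e^(−0.0255·5/12) + 5.31·e^(−0.0255·13/12) + 5.31·e^(−0.0255·16/12)
I = 5.2539 + 5.1653 + 5.1325 = 15.5517
F = (S − I)·e^(rT) = (255.81 − 15.5517) · e^(0.0255·21/12)
= 240.2583 · e^0.044625 = 240.2583 × 1.045636 = A$251.22

A$251.22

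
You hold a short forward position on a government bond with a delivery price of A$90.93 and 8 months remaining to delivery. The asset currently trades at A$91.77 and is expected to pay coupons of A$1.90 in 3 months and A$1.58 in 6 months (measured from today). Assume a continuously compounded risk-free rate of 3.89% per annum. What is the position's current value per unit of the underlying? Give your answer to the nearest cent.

PV(remaining coupons) I = 1.90·e^(−0.0389·3/12) + 1.58·e^(−0.0389·6/12) = 3.4312
Current forward F = (S − I)·e^(rT) = (91.77 − 3.4312)·e^(0.0389·8/12) = 88.3388 × 1.026273 = 90.6597
Value (long) = (F − K)·e^(−rT) = (90.6597 − 90.93) × 0.974400 = -0.2634
Short position value = −(long value) = A$0.26

A$0.26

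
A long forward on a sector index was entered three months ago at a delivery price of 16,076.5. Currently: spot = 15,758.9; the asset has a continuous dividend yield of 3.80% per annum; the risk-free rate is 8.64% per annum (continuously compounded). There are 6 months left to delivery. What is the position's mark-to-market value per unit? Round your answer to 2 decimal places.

Current fair forward for the remaining 6 months: F = S·e^((r − q)·T), (r − q) = 0.0864 − 0.0380 = 0.0484
F = 15758.9 · e^(0.0484 × 6/12) = 15758.9 × 1.02449520 = 16144.9174
Value of long forward = (F − K)·e^(−rT) = (16144.9174 − 16076.5) · e^(−0.0864·6/12)
= 68.4174 × 0.95771983 = 65.52

65.52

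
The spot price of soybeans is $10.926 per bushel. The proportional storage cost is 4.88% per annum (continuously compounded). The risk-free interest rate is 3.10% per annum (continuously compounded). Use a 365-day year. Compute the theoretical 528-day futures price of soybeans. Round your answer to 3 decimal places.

$12.263 per bushel

Net carry = r + u − y = 0.0310 + 0.0488 − 0.0000 = 0.0798
F = S·e^((r+u−y)T) = 10.926 · e^(0.0798 × 528/365) = 10.926 · e^0.115437
= 10.926 × 1.122364 = $12.263 per bushel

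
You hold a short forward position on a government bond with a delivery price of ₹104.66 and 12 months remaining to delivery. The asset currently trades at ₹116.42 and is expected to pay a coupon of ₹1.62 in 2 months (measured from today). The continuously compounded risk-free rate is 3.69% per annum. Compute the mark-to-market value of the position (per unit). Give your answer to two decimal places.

PV(remaining coupons) I = 1.62·e^(−0.0369·2/12) = 1.6101
Current forward F = (S − I)·e^(rT) = (116.42 − 1.6101)·e^(0.0369·12/12) = 114.8099 × 1.037589 = 119.1255
Value (long) = (F − K)·e^(−rT) = (119.1255 − 104.66) × 0.963773 = 13.9415
Short position value = −(long value) = -₹13.94

-₹13.94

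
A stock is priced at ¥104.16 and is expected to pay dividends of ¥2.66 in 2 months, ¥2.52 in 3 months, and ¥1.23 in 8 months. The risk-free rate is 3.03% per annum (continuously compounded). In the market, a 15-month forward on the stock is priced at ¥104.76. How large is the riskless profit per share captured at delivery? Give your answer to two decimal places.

¥3.18 per share

PV(dividends) I = 2.66·e^(−0.0303·2/12) + 2.52·e^(−0.0303·3/12) + 1.23·e^(−0.0303·8/12) = 6.3530
Fair forward F* = (S − I)·e^(rT) = (104.16 − 6.3530)·e^0.037875 = 97.8070 × 1.038601 = 101.5824
Market ¥104.76 > fair 101.5824: forward overpriced → cash-and-carry (borrow at r, buy the stock and collect the dividends, short the forward).
Profit at T = |F_mkt − F*| = |104.76 − 101.5824| = ¥3.18 per share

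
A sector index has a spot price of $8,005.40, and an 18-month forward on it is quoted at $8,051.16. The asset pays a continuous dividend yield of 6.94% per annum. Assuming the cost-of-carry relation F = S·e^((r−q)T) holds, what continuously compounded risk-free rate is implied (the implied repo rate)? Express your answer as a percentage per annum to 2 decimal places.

From F = S·e^((r−q)T): (r − q) = ln(F/S)/T
ln(8051.16/8005.40) = ln(1.005716) = 0.005700
(r − q) = 0.005700 / (18/12) = 0.003800
r = ln(F/S)/T + q = 0.003800 + 0.0694 = 0.073200
r = 7.32%

7.32%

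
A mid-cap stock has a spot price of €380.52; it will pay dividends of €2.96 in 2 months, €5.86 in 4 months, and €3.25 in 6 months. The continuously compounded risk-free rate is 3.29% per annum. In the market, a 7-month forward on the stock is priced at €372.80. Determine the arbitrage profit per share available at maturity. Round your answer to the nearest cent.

PV(dividends) I = 2.96·e^(−0.0329·2/12) + 5.86·e^(−0.0329·4/12) + 3.25·e^(−0.0329·6/12) = 11.9369
Fair forward F* = (S − I)·e^(rT) = (380.52 − 11.9369)·e^0.019192 = 368.5831 × 1.019377 = 375.7251
Market €372.80 < fair 375.7251: forward underpriced → reverse cash-and-carry (short the stock, invest proceeds at r, pay the dividends, go long the forward).
Profit at T = |F_mkt − F*| = |372.80 − 375.7251| = €2.93 per share

€2.93 per share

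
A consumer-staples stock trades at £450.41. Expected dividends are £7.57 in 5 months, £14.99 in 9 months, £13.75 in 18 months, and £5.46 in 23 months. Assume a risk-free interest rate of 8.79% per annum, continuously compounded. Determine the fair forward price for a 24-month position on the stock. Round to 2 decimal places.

£491.68

PV(dividends) I = 7.57·e^(−0.0879·5/12) + 14.99·e^(−0.0879·9/12) + 13.75·e^(−0.0879·18/12) + 5.46·e^(−0.0879·23/12)
I = 7.2978 + 14.0337 + 12.0515 + 4.6134 = 37.9964
F = (S − I)·e^(rT) = (450.41 − 37.9964) · e^(0.0879·24/12)
= 412.4136 · e^0.175800 = 412.4136 × 1.192200 = £491.68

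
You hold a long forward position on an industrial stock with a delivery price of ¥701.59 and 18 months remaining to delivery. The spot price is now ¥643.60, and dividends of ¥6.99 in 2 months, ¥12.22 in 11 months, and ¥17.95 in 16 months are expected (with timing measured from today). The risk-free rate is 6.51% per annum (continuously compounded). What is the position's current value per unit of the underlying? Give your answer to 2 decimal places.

-¥27.60

PV(remaining dividends) I = 6.99·e^(−0.0651·2/12) + 12.22·e^(−0.0651·11/12) + 17.95·e^(−0.0651·16/12) = 34.8843
Current forward F = (S − I)·e^(rT) = (643.60 − 34.8843)·e^(0.0651·18/12) = 608.7157 × 1.102577 = 671.1559
Value (long) = (F − K)·e^(−rT) = (671.1559 − 701.59) × 0.906966 = -27.6027
Value = -¥27.60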